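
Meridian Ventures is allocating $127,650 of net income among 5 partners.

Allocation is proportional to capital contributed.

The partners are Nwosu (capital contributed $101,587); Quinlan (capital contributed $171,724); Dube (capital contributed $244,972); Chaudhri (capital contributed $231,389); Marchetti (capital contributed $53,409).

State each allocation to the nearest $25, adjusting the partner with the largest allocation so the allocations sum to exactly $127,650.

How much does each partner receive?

Nwosu: $16,150 | Quinlan: $27,300 | Dube: $38,925 | Chaudhri: $36,775 | Marchetti: $8,500

Capital contributed total: 803,081.
Unrounded shares: Nwosu 101,587/803,081 × $127,650 = 16,147.29; Quinlan 171,724/803,081 × $127,650 = 27,295.59; Dube 244,972/803,081 × $127,650 = 38,938.38; Chaudhri 231,389/803,081 × $127,650 = 36,779.36; Marchetti 53,409/803,081 × $127,650 = 8,489.38.
Rounded to nearest $25: Nwosu $16,150; Quinlan $27,300; Dube $38,950; Chaudhri $36,775; Marchetti $8,500. Sum = $127,675.
Difference $127,650 − $127,675 = −$25 applied to largest allocation (Dube): Dube becomes $38,925.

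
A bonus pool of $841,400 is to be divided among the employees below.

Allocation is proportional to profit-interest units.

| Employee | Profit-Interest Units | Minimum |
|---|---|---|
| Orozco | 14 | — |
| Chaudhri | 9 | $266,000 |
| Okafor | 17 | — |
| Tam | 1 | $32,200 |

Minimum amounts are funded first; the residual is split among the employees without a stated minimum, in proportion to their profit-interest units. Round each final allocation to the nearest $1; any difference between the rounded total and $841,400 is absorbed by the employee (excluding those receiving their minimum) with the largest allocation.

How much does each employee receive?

Minimums first: Chaudhri $266,000; Tam $32,200. Balance $543,200.
Balance split over remaining profit-interest units 31: Orozco 245,316.13 → $245,316; Okafor 297,883.87 → $297,884.

Orozco: $245,316 | Chaudhri: $266,000 | Okafor: $297,884 | Tam: $32,200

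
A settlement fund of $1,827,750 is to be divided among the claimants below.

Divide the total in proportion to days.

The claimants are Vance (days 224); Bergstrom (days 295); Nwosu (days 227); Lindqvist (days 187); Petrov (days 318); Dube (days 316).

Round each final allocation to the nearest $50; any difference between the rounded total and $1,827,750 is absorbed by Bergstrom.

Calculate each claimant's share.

Sum of days: 1,567.
Raw shares: Vance 224/1,567 × $1,827,750 = 261,273.77; Bergstrom 295/1,567 × $1,827,750 = 344,088.23; Nwosu 227/1,567 × $1,827,750 = 264,772.97; Lindqvist 187/1,567 × $1,827,750 = 218,116.94; Petrov 318/1,567 × $1,827,750 = 370,915.44; Dube 316/1,567 × $1,827,750 = 368,582.64.
Rounded to nearest $50: Vance $261,250; Bergstrom $344,100; Nwosu $264,750; Lindqvist $218,100; Petrov $370,900; Dube $368,600. Sum = $1,827,700.
Difference $1,827,750 − $1,827,700 = +$50 applied to Bergstrom: Bergstrom becomes $344,150.

Vance: $261,250 · Bergstrom: $344,150 · Nwosu: $264,750 · Lindqvist: $218,100 · Petrov: $370,900 · Dube: $368,600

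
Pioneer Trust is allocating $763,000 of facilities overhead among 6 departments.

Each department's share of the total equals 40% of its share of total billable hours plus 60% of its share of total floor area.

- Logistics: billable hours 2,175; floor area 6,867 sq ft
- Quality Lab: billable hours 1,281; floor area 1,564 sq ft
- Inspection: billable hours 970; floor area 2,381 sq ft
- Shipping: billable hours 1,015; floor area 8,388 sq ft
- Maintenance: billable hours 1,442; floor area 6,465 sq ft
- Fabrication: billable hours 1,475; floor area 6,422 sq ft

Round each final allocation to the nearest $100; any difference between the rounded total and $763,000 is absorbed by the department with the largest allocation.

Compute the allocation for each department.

Billable hours total 8,358; floor area total 32,087.
Composite weights (40% billable hours + 60% floor area): Logistics 0.2325; Quality Lab 0.0906; Inspection 0.0909; Shipping 0.2054; Maintenance 0.1899; Fabrication 0.1907.
Proportional shares: Logistics 177,396.76; Quality Lab 69,091.19; Inspection 69,391.26; Shipping 156,739.11; Maintenance 144,895.08; Fabrication 145,486.60.
Rounded to nearest $100: Logistics $177,400; Quality Lab $69,100; Inspection $69,400; Shipping $156,700; Maintenance $144,900; Fabrication $145,500. Sum = $763,000.
No rounding difference to absorb.

Logistics: $177,400 · Quality Lab: $69,100 · Inspection: $69,400 · Shipping: $156,700 · Maintenance: $144,900 · Fabrication: $145,500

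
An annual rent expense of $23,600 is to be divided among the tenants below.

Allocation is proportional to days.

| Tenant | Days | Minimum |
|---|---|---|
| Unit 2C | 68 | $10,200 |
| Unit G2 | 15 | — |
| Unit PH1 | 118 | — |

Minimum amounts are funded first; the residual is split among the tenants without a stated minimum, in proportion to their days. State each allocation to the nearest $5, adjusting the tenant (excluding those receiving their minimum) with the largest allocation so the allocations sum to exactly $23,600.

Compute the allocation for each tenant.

Unit 2C: $10,200 · Unit G2: $1,510 · Unit PH1: $11,890

Guaranteed amounts: Unit 2C $10,200. Remaining pool $13,400.
Remaining pool split over remaining days 133: Unit G2 1,511.28 → $1,510; Unit PH1 11,888.72 → $11,890.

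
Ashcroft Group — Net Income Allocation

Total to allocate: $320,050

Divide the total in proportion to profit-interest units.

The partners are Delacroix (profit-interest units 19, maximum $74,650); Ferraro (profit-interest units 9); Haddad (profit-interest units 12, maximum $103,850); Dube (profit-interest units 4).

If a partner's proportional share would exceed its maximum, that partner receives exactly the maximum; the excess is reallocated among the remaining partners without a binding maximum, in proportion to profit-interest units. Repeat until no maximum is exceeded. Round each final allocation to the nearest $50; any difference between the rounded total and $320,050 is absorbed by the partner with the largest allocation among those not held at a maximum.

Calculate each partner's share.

Total profit-interest units = 44.
Pro-rata shares before constraints: Delacroix 138,203.41; Ferraro 65,464.77; Haddad 87,286.36; Dube 29,095.45.
Cap binds for Delacroix ($74,650); remaining pool $245,400 reallocated over remaining profit-interest units 25.
Cap binds for Haddad ($103,850); remaining pool $141,550 reallocated over remaining profit-interest units 13.
Shares after redistribution: Ferraro 97,996.15 → $98,000; Dube 43,553.85 → $43,550.

Delacroix: $74,650 · Ferraro: $98,000 · Haddad: $103,850 · Dube: $43,550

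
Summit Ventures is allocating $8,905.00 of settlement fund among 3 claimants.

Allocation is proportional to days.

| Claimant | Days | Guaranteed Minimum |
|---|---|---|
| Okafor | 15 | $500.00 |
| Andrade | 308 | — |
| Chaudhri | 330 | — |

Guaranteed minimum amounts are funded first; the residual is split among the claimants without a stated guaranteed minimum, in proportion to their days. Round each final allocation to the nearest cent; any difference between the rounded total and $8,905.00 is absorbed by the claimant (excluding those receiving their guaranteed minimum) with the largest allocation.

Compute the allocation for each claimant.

Fund the minimums — Okafor $500.00. Balance $8,405.00.
Balance split over remaining days 638: Andrade 4,057.5862 → $4,057.59; Chaudhri 4,347.4138 → $4,347.41.

Okafor: $500.00; Andrade: $4,057.59; Chaudhri: $4,347.41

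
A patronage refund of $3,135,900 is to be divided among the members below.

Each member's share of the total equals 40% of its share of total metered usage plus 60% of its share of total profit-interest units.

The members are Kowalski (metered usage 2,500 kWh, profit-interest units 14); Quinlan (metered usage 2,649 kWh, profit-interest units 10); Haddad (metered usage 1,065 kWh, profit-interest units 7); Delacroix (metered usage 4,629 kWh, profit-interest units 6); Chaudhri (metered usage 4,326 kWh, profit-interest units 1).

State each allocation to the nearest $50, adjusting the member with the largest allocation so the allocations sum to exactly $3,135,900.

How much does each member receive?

Kowalski: $899,950 · Quinlan: $714,200 · Haddad: $434,650 · Delacroix: $679,850 · Chaudhri: $407,250

Totals — metered usage 15,169, profit-interest units 38.
Blended shares (40% metered usage + 60% profit-interest units): Kowalski 0.2870; Quinlan 0.2277; Haddad 0.1386; Delacroix 0.2168; Chaudhri 0.1299.
Unrounded shares: Kowalski 899,929.78; Quinlan 714,194.10; Haddad 434,666.81; Delacroix 679,868.07; Chaudhri 407,241.24.
Rounded to nearest $50: Kowalski $899,950; Quinlan $714,200; Haddad $434,650; Delacroix $679,850; Chaudhri $407,250. Sum = $3,135,900.
Rounded total matches; no reconciliation needed.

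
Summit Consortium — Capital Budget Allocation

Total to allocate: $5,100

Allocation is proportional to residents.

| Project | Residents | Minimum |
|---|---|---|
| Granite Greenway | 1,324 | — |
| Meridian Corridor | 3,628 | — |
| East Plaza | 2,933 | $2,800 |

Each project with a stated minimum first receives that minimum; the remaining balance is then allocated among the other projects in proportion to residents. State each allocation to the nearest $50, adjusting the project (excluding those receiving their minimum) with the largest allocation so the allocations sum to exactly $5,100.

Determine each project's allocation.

Guaranteed amounts: East Plaza $2,800. Balance $2,300.
Balance split over remaining residents 4,952: Granite Greenway 614.94 → $600; Meridian Corridor 1,685.06 → $1,700.

Granite Greenway: $600 | Meridian Corridor: $1,700 | East Plaza: $2,800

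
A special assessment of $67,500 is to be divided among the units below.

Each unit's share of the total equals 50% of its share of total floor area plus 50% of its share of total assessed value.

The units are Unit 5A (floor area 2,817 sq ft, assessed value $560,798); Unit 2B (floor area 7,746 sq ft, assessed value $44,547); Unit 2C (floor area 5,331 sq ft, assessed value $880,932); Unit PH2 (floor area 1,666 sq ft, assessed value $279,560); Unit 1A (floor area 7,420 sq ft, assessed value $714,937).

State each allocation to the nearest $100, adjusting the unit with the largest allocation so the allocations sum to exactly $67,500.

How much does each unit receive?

Unit 5A: $11,400 · Unit 2B: $11,100 · Unit 2C: $19,200 · Unit PH2: $6,100 · Unit 1A: $19,700

Totals — floor area 24,980, assessed value 2,480,774.
Combined weights (50% floor area + 50% assessed value): Unit 5A 0.1694; Unit 2B 0.1640; Unit 2C 0.2843; Unit PH2 0.0897; Unit 1A 0.2926.
Unrounded shares: Unit 5A 11,435.44; Unit 2B 11,071.52; Unit 2C 19,187.36; Unit PH2 6,054.21; Unit 1A 19,751.47.
Rounded to nearest $100: Unit 5A $11,400; Unit 2B $11,100; Unit 2C $19,200; Unit PH2 $6,100; Unit 1A $19,800. Sum = $67,600.
Difference $67,500 − $67,600 = −$100 applied to largest allocation (Unit 1A): Unit 1A becomes $19,700.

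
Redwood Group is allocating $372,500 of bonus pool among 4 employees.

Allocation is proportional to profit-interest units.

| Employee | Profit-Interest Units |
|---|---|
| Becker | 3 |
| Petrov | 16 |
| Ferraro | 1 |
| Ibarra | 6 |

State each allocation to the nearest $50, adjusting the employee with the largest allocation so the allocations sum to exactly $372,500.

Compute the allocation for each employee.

Becker: $43,000 · Petrov: $229,200 · Ferraro: $14,350 · Ibarra: $85,950

Sum of profit-interest units: 26.
Pro-rata amounts: Becker 3/26 × $372,500 = 42,980.77; Petrov 16/26 × $372,500 = 229,230.77; Ferraro 1/26 × $372,500 = 14,326.92; Ibarra 6/26 × $372,500 = 85,961.54.
At nearest $50: Becker $43,000; Petrov $229,250; Ferraro $14,350; Ibarra $85,950. Sum = $372,550.
Difference $372,500 − $372,550 = −$50 applied to largest allocation (Petrov): Petrov becomes $229,200.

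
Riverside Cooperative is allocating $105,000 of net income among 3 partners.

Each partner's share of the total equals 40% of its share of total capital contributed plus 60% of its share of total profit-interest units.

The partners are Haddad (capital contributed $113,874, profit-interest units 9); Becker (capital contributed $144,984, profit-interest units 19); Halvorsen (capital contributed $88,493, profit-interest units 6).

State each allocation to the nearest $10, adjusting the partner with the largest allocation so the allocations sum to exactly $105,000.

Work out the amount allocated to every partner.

Capital contributed total 347,351; profit-interest units total 34.
Composite weights (40% capital contributed + 60% profit-interest units): Haddad 0.2900; Becker 0.5023; Halvorsen 0.2078.
Pro-rata amounts: Haddad 30,445.56; Becker 52,736.65; Halvorsen 21,817.79.
At nearest $10: Haddad $30,450; Becker $52,740; Halvorsen $21,820. Sum = $105,010.
Difference $105,000 − $105,010 = −$10 applied to largest allocation (Becker): Becker becomes $52,730.

Haddad: $30,450 | Becker: $52,730 | Halvorsen: $21,820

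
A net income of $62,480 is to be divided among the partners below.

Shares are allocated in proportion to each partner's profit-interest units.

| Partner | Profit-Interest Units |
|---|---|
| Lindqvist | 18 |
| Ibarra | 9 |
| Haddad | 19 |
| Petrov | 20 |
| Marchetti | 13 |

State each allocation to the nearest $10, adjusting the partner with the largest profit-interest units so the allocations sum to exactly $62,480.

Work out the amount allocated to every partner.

Profit-interest units total: 18 + 9 + 19 + 20 + 13 = 79.
Raw shares: Lindqvist 14,235.95; Ibarra 7,117.97; Haddad 15,026.84; Petrov 15,817.72; Marchetti 10,281.52.
After rounding ($10): Lindqvist $14,240; Ibarra $7,120; Haddad $15,030; Petrov $15,820; Marchetti $10,280. Sum = $62,490.
Difference $62,480 − $62,490 = −$10 applied to largest profit-interest units (Petrov): Petrov becomes $15,810.

Lindqvist: $14,240 | Ibarra: $7,120 | Haddad: $15,030 | Petrov: $15,810 | Marchetti: $10,280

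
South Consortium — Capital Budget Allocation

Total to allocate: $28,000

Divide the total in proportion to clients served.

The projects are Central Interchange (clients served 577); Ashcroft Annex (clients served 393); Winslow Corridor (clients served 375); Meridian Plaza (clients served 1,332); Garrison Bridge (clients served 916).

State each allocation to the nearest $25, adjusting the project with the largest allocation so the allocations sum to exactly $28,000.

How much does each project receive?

Central Interchange: $4,500 | Ashcroft Annex: $3,075 | Winslow Corridor: $2,925 | Meridian Plaza: $10,350 | Garrison Bridge: $7,150

Combined clients served = 3,593.
Unrounded shares: Central Interchange 577/3,593 × $28,000 = 4,496.52; Ashcroft Annex 393/3,593 × $28,000 = 3,062.62; Winslow Corridor 375/3,593 × $28,000 = 2,922.35; Meridian Plaza 1,332/3,593 × $28,000 = 10,380.18; Garrison Bridge 916/3,593 × $28,000 = 7,138.32.
Rounded to nearest $25: Central Interchange $4,500; Ashcroft Annex $3,075; Winslow Corridor $2,925; Meridian Plaza $10,375; Garrison Bridge $7,150. Sum = $28,025.
Difference $28,000 − $28,025 = −$25 applied to largest allocation (Meridian Plaza): Meridian Plaza becomes $10,350.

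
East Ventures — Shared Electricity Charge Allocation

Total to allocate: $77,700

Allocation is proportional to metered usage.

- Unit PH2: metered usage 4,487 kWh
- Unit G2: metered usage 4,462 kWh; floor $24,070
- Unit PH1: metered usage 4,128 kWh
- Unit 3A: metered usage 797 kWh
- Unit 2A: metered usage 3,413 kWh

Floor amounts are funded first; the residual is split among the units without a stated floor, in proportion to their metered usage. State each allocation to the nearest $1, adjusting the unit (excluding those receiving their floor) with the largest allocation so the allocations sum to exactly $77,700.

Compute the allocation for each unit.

Unit PH2: $18,763 · Unit G2: $24,070 · Unit PH1: $17,262 · Unit 3A: $3,333 · Unit 2A: $14,272

Fund the minimums — Unit G2 $24,070. Residual $53,630.
Residual split over remaining metered usage 12,825: Unit PH2 18,763.18 → $18,763; Unit PH1 17,261.96 → $17,262; Unit 3A 3,332.80 → $3,333; Unit 2A 14,272.06 → $14,272.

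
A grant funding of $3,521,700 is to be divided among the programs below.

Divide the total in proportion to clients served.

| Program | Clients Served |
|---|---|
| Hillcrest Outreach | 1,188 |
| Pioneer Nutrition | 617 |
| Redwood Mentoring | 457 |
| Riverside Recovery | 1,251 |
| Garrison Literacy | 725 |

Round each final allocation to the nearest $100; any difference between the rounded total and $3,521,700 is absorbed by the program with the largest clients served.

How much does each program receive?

Combined clients served = 4,238.
Raw shares: Hillcrest Outreach 1,188/4,238 × $3,521,700 = 987,206.13; Pioneer Nutrition 617/4,238 × $3,521,700 = 512,715.64; Redwood Mentoring 457/4,238 × $3,521,700 = 379,758.59; Riverside Recovery 1,251/4,238 × $3,521,700 = 1,039,557.98; Garrison Literacy 725/4,238 × $3,521,700 = 602,461.66.
Rounded to nearest $100: Hillcrest Outreach $987,200; Pioneer Nutrition $512,700; Redwood Mentoring $379,800; Riverside Recovery $1,039,600; Garrison Literacy $602,500. Sum = $3,521,800.
Difference $3,521,700 − $3,521,800 = −$100 applied to largest clients served (Riverside Recovery): Riverside Recovery becomes $1,039,500.

Hillcrest Outreach: $987,200; Pioneer Nutrition: $512,700; Redwood Mentoring: $379,800; Riverside Recovery: $1,039,500; Garrison Literacy: $602,500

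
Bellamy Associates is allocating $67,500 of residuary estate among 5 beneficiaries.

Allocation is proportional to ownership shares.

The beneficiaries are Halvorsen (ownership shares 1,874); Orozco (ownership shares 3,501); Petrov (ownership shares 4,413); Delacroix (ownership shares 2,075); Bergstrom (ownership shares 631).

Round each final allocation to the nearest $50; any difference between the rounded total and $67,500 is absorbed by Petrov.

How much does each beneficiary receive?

Combined ownership shares = 12,494.
Raw shares: Halvorsen 1,874/12,494 × $67,500 = 10,124.46; Orozco 3,501/12,494 × $67,500 = 18,914.48; Petrov 4,413/12,494 × $67,500 = 23,841.64; Delacroix 2,075/12,494 × $67,500 = 11,210.38; Bergstrom 631/12,494 × $67,500 = 3,409.04.
After rounding ($50): Halvorsen $10,100; Orozco $18,900; Petrov $23,850; Delacroix $11,200; Bergstrom $3,400. Sum = $67,450.
Difference $67,500 − $67,450 = +$50 applied to Petrov: Petrov becomes $23,900.

Halvorsen: $10,100 · Orozco: $18,900 · Petrov: $23,900 · Delacroix: $11,200 · Bergstrom: $3,400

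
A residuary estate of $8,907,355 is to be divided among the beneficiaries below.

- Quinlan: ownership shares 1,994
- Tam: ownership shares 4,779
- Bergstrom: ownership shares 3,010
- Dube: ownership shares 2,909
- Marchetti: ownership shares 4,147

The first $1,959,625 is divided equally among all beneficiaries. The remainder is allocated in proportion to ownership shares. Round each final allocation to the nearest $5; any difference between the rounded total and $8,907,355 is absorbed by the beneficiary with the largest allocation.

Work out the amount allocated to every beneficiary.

Equal tier: $1,959,625 ÷ 5 = $391,925 apiece.
Remainder $6,947,730 by ownership shares (total 16,839): Quinlan 822,719.50 → $822,720; Tam 1,971,803.65 → $1,971,805; Bergstrom 1,241,918.60 → $1,241,920; Dube 1,200,246.25 → $1,200,245; Marchetti 1,711,042.00 → $1,711,040.
Totals: Quinlan $391,925 + $822,720 = $1,214,645; Tam $391,925 + $1,971,805 = $2,363,730; Bergstrom $391,925 + $1,241,920 = $1,633,845; Dube $391,925 + $1,200,245 = $1,592,170; Marchetti $391,925 + $1,711,040 = $2,102,965.

Quinlan: $1,214,645; Tam: $2,363,730; Bergstrom: $1,633,845; Dube: $1,592,170; Marchetti: $2,102,965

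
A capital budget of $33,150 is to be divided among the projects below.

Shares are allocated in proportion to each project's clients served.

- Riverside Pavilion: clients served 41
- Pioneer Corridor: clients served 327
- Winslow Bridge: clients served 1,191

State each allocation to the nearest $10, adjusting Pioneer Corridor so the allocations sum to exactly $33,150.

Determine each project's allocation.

Sum of clients served: 1,559.
Raw shares: Riverside Pavilion 41/1,559 × $33,150 = 871.81; Pioneer Corridor 327/1,559 × $33,150 = 6,953.21; Winslow Bridge 1,191/1,559 × $33,150 = 25,324.98.
After rounding ($10): Riverside Pavilion $870; Pioneer Corridor $6,950; Winslow Bridge $25,320. Sum = $33,140.
Difference $33,150 − $33,140 = +$10 applied to Pioneer Corridor: Pioneer Corridor becomes $6,960.

Riverside Pavilion: $870 · Pioneer Corridor: $6,960 · Winslow Bridge: $25,320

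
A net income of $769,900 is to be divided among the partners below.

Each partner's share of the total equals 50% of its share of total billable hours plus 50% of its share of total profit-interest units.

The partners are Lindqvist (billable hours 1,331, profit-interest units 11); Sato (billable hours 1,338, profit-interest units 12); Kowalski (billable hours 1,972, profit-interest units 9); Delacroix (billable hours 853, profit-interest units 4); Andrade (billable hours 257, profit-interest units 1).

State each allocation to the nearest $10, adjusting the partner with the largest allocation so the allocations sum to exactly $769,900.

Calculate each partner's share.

Lindqvist: $203,540 | Sato: $214,410 | Kowalski: $225,630 | Delacroix: $98,710 | Andrade: $27,610

Totals — billable hours 5,751, profit-interest units 37.
Blended shares (50% billable hours + 50% profit-interest units): Lindqvist 0.2644; Sato 0.2785; Kowalski 0.2931; Delacroix 0.1282; Andrade 0.0359.
Unrounded shares: Lindqvist 203,536.66; Sato 214,409.26; Kowalski 225,634.64; Delacroix 98,712.78; Andrade 27,606.65.
Rounded to nearest $10: Lindqvist $203,540; Sato $214,410; Kowalski $225,630; Delacroix $98,710; Andrade $27,610. Sum = $769,900.
Sum already equals the total — no adjustment.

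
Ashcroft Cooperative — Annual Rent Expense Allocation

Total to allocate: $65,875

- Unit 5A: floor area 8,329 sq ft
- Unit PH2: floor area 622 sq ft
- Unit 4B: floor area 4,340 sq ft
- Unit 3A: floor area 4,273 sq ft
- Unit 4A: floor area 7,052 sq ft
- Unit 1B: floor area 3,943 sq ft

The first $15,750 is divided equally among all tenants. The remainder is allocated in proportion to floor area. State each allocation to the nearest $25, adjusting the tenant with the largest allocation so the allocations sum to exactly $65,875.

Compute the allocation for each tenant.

Unit 5A: $17,225 | Unit PH2: $3,725 | Unit 4B: $10,250 | Unit 3A: $10,125 | Unit 4A: $15,000 | Unit 1B: $9,550

First tranche $15,750 split equally: $2,625 each.
Remainder $50,125 by floor area (total 28,559): Unit 5A 14,618.55 → $14,625; Unit PH2 1,091.70 → $1,100; Unit 4B 7,617.30 → $7,625; Unit 3A 7,499.71 → $7,500; Unit 4A 12,377.24 → $12,375; Unit 1B 6,920.51 → $6,925.
Rounding difference −$25 on remainder applied to Unit 5A.
Totals: Unit 5A $2,625 + $14,600 = $17,225; Unit PH2 $2,625 + $1,100 = $3,725; Unit 4B $2,625 + $7,625 = $10,250; Unit 3A $2,625 + $7,500 = $10,125; Unit 4A $2,625 + $12,375 = $15,000; Unit 1B $2,625 + $6,925 = $9,550.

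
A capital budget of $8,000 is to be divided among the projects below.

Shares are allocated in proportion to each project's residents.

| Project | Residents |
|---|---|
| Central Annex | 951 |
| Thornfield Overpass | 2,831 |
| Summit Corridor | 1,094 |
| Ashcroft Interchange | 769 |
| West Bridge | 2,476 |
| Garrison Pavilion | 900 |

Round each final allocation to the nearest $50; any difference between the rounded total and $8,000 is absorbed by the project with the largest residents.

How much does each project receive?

Combined residents = 951 + 2,831 + 1,094 + 769 + 2,476 + 900 = 9,021.
Pro-rata amounts: Central Annex 843.37; Thornfield Overpass 2,510.59; Summit Corridor 970.18; Ashcroft Interchange 681.96; West Bridge 2,195.77; Garrison Pavilion 798.14.
At nearest $50: Central Annex $850; Thornfield Overpass $2,500; Summit Corridor $950; Ashcroft Interchange $700; West Bridge $2,200; Garrison Pavilion $800. Sum = $8,000.
No rounding difference to absorb.

Central Annex: $850 | Thornfield Overpass: $2,500 | Summit Corridor: $950 | Ashcroft Interchange: $700 | West Bridge: $2,200 | Garrison Pavilion: $800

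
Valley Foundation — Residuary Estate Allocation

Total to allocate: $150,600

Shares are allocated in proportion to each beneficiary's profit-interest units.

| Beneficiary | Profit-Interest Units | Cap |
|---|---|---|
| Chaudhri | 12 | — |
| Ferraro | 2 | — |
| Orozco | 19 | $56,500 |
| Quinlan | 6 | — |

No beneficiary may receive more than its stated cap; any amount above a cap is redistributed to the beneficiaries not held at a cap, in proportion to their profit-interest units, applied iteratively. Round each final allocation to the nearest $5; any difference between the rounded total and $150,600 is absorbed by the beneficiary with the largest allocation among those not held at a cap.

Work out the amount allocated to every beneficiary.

Chaudhri: $56,460 | Ferraro: $9,410 | Orozco: $56,500 | Quinlan: $28,230

Combined profit-interest units = 39.
Unconstrained shares: Chaudhri 46,338.46; Ferraro 7,723.08; Orozco 73,369.23; Quinlan 23,169.23.
Capped: Orozco ($56,500); remaining pool $94,100 reallocated over remaining profit-interest units 20.
Shares after redistribution: Chaudhri 56,460.00 → $56,460; Ferraro 9,410.00 → $9,410; Quinlan 28,230.00 → $28,230.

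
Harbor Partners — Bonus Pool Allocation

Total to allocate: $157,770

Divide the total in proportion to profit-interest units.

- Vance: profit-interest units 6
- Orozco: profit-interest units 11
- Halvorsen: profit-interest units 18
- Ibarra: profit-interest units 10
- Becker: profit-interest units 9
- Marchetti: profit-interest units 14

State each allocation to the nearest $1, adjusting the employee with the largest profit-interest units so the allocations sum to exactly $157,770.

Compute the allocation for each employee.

Combined profit-interest units = 6 + 11 + 18 + 10 + 9 + 14 = 68.
Unrounded shares: Vance 13,920.88; Orozco 25,521.62; Halvorsen 41,762.65; Ibarra 23,201.47; Becker 20,881.32; Marchetti 32,482.06.
After rounding ($1): Vance $13,921; Orozco $25,522; Halvorsen $41,763; Ibarra $23,201; Becker $20,881; Marchetti $32,482. Sum = $157,770.
No rounding difference to absorb.

Vance: $13,921 | Orozco: $25,522 | Halvorsen: $41,763 | Ibarra: $23,201 | Becker: $20,881 | Marchetti: $32,482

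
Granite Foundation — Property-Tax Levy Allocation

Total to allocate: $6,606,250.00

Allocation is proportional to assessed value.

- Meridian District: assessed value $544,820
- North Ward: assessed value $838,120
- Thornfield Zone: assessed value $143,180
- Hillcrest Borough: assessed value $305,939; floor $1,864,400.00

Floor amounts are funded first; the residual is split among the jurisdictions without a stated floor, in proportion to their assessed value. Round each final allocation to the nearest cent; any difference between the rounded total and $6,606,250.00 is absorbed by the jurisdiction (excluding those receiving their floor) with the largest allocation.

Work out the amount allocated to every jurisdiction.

Guaranteed amounts: Hillcrest Borough $1,864,400.00. Remaining pool $4,741,850.00.
Remaining pool split over remaining assessed value 1,526,120: Meridian District 1,692,825.4115 → $1,692,825.41; North Ward 2,604,146.0187 → $2,604,146.02; Thornfield Zone 444,878.5698 → $444,878.57.

Meridian District: $1,692,825.41 · North Ward: $2,604,146.02 · Thornfield Zone: $444,878.57 · Hillcrest Borough: $1,864,400.00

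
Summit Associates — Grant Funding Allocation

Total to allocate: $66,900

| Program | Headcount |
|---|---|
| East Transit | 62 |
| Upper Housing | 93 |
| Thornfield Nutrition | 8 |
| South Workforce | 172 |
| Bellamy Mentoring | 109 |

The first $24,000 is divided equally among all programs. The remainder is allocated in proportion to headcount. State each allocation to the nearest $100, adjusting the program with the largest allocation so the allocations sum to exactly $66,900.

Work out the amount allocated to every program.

East Transit: $10,800; Upper Housing: $13,800; Thornfield Nutrition: $5,600; South Workforce: $21,400; Bellamy Mentoring: $15,300

$24,000 shared equally gives $4,800 per program.
Remainder $42,900 by headcount (total 444): East Transit 5,990.54 → $6,000; Upper Housing 8,985.81 → $9,000; Thornfield Nutrition 772.97 → $800; South Workforce 16,618.92 → $16,600; Bellamy Mentoring 10,531.76 → $10,500.
Totals: East Transit $4,800 + $6,000 = $10,800; Upper Housing $4,800 + $9,000 = $13,800; Thornfield Nutrition $4,800 + $800 = $5,600; South Workforce $4,800 + $16,600 = $21,400; Bellamy Mentoring $4,800 + $10,500 = $15,300.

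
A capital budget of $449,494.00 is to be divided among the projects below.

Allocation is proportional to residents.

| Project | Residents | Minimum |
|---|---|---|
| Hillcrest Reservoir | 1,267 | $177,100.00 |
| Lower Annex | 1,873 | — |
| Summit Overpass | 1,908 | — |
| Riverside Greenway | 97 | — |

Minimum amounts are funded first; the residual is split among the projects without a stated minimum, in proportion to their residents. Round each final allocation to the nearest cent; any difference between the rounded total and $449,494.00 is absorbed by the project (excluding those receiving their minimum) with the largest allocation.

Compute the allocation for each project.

Hillcrest Reservoir: $177,100.00; Lower Annex: $131,561.10; Summit Overpass: $134,019.54; Riverside Greenway: $6,813.36

Guaranteed amounts: Hillcrest Reservoir $177,100.00. Residual $272,394.00.
Residual split over remaining residents 3,878: Lower Annex 131,561.1042 → $131,561.10; Summit Overpass 134,019.5338 → $134,019.53; Riverside Greenway 6,813.3620 → $6,813.36.
Rounding difference +$0.01 applied to Summit Overpass → $134,019.54.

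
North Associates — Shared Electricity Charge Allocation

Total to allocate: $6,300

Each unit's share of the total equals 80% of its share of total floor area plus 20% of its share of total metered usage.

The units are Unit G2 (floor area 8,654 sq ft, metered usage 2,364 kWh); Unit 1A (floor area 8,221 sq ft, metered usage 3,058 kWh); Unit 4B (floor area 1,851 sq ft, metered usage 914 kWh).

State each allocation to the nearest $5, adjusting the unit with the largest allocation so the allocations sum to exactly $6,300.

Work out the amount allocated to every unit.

Floor area total 18,726; metered usage total 6,336.
Blended shares (80% floor area + 20% metered usage): Unit G2 0.4443; Unit 1A 0.4477; Unit 4B 0.1079.
Proportional shares: Unit G2 2,799.29; Unit 1A 2,820.76; Unit 4B 679.95.
Rounded to nearest $5: Unit G2 $2,800; Unit 1A $2,820; Unit 4B $680. Sum = $6,300.
Rounded total matches; no reconciliation needed.

Unit G2: $2,800 | Unit 1A: $2,820 | Unit 4B: $680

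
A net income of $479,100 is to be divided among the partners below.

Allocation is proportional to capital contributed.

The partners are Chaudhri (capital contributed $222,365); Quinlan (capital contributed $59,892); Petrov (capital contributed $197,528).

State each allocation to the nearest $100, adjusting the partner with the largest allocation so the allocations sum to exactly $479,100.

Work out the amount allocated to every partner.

Combined capital contributed = 479,785.
Proportional shares: Chaudhri 222,365/479,785 × $479,100 = 222,047.52; Quinlan 59,892/479,785 × $479,100 = 59,806.49; Petrov 197,528/479,785 × $479,100 = 197,245.98.
Rounded to nearest $100: Chaudhri $222,000; Quinlan $59,800; Petrov $197,200. Sum = $479,000.
Difference $479,100 − $479,000 = +$100 applied to largest allocation (Chaudhri): Chaudhri becomes $222,100.

Chaudhri: $222,100 · Quinlan: $59,800 · Petrov: $197,200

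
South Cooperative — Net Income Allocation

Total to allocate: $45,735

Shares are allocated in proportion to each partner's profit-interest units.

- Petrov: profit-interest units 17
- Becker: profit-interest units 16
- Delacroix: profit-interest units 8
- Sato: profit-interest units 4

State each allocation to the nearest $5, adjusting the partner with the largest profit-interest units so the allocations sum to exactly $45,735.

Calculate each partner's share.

Sum of profit-interest units: 17 + 16 + 8 + 4 = 45.
Unrounded shares: Petrov 17,277.67; Becker 16,261.33; Delacroix 8,130.67; Sato 4,065.33.
At nearest $5: Petrov $17,280; Becker $16,260; Delacroix $8,130; Sato $4,065. Sum = $45,735.
No rounding difference to absorb.

Petrov: $17,280; Becker: $16,260; Delacroix: $8,130; Sato: $4,065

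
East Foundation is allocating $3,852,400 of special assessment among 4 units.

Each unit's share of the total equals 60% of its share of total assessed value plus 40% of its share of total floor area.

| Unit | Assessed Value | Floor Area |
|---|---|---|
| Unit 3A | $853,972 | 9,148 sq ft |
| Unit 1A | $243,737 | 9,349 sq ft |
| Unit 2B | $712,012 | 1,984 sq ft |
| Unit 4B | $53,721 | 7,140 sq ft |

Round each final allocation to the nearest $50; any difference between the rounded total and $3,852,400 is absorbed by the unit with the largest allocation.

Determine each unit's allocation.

Unit 3A: $1,569,650 · Unit 1A: $823,900 · Unit 2B: $993,900 · Unit 4B: $464,950

Totals — assessed value 1,863,442, floor area 27,621.
Blended shares (60% assessed value + 40% floor area): Unit 3A 0.4074; Unit 1A 0.2139; Unit 2B 0.2580; Unit 4B 0.1207.
Raw shares: Unit 3A 1,569,640.79; Unit 1A 823,910.28; Unit 2B 993,876.07; Unit 4B 464,972.86.
Rounded to nearest $50: Unit 3A $1,569,650; Unit 1A $823,900; Unit 2B $993,900; Unit 4B $464,950. Sum = $3,852,400.
Rounded total matches; no reconciliation needed.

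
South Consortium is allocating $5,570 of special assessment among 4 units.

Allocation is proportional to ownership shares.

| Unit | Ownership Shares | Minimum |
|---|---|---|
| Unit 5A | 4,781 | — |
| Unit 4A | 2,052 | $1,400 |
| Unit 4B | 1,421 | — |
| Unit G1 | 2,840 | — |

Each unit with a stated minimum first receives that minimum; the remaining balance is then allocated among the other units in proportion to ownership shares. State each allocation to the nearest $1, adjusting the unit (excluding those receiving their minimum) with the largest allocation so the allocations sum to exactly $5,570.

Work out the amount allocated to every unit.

Unit 5A: $2,205 | Unit 4A: $1,400 | Unit 4B: $655 | Unit G1: $1,310

Minimums first: Unit 4A $1,400. Residual $4,170.
Residual split over remaining ownership shares 9,042: Unit 5A 2,204.91 → $2,205; Unit 4B 655.34 → $655; Unit G1 1,309.75 → $1,310.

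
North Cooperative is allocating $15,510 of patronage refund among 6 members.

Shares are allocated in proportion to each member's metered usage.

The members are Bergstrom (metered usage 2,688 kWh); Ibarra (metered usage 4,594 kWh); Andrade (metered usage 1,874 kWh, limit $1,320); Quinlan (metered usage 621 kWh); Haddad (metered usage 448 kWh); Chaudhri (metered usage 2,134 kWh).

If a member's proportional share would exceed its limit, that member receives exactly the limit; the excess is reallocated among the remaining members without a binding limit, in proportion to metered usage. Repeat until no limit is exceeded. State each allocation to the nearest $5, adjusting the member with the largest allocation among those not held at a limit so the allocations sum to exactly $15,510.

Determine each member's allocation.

Bergstrom: $3,640; Ibarra: $6,215; Andrade: $1,320; Quinlan: $840; Haddad: $605; Chaudhri: $2,890

Combined metered usage = 12,359.
Unconstrained shares: Bergstrom 3,373.32; Ibarra 5,765.27; Andrade 2,351.79; Quinlan 779.33; Haddad 562.22; Chaudhri 2,678.08.
Held at cap: Andrade ($1,320); remaining pool $14,190 reallocated over remaining metered usage 10,485.
Remaining shares: Bergstrom 3,637.84 → $3,640; Ibarra 6,217.34 → $6,215; Quinlan 840.44 → $840; Haddad 606.31 → $605; Chaudhri 2,888.07 → $2,890.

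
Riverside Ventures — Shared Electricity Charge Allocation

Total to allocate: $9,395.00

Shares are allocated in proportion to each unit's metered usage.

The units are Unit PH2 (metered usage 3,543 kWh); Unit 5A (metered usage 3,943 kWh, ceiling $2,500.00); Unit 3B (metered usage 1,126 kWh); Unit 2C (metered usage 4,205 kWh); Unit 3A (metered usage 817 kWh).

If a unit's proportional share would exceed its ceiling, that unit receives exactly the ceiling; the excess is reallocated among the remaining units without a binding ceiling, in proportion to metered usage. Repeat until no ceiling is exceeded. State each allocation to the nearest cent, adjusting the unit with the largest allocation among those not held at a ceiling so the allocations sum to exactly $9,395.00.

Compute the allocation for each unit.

Unit PH2: $2,520.79; Unit 5A: $2,500.00; Unit 3B: $801.13; Unit 2C: $2,991.80; Unit 3A: $581.28

Total metered usage = 13,634.
Unconstrained shares: Unit PH2 2,441.4321; Unit 5A 2,717.0665; Unit 3B 775.9110; Unit 2C 2,897.6071; Unit 3A 562.9834.
Held at cap: Unit 5A ($2,500.00); residual $6,895.00 reallocated over remaining metered usage 9,691.
Shares after redistribution: Unit PH2 2,520.7909 → $2,520.79; Unit 3B 801.1320 → $801.13; Unit 2C 2,991.7939 → $2,991.79; Unit 3A 581.2831 → $581.28.
Rounding difference +$0.01 applied to Unit 2C → $2,991.80.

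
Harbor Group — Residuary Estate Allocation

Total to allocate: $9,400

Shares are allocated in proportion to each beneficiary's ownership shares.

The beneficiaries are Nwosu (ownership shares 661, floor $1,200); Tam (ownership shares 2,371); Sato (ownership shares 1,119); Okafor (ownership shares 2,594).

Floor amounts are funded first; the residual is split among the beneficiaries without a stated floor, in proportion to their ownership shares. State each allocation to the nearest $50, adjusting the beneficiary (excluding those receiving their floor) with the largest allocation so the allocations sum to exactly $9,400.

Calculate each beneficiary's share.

Nwosu: $1,200 | Tam: $3,200 | Sato: $1,500 | Okafor: $3,500

Guaranteed amounts: Nwosu $1,200. Remaining pool $8,200.
Remaining pool split over remaining ownership shares 6,084: Tam 3,195.63 → $3,200; Sato 1,508.19 → $1,500; Okafor 3,496.19 → $3,500.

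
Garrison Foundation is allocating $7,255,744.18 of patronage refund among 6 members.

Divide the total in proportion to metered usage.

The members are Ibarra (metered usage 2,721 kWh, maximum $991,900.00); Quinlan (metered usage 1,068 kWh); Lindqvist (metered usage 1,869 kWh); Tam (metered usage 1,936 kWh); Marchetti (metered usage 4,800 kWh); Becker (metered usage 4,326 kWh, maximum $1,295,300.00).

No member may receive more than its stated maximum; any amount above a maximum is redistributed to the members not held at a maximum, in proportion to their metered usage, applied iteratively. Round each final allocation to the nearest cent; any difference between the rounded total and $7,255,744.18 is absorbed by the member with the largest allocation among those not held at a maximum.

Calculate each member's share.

Ibarra: $991,900.00; Quinlan: $548,579.05; Lindqvist: $960,013.34; Tam: $994,427.95; Marchetti: $2,465,523.84; Becker: $1,295,300.00

Total metered usage = 16,720.
Pro-rata shares before constraints: Ibarra 1,180,794.2532; Quinlan 463,464.9991; Lindqvist 811,063.7484; Tam 840,138.7998; Marchetti 2,082,988.7598; Becker 1,877,293.6198.
Held at cap: Ibarra ($991,900.00), Becker ($1,295,300.00); residual $4,968,544.18 reallocated over remaining metered usage 9,673.
Remaining shares: Quinlan 548,579.0535 → $548,579.05; Lindqvist 960,013.3436 → $960,013.34; Tam 994,427.9471 → $994,427.95; Marchetti 2,465,523.8358 → $2,465,523.84.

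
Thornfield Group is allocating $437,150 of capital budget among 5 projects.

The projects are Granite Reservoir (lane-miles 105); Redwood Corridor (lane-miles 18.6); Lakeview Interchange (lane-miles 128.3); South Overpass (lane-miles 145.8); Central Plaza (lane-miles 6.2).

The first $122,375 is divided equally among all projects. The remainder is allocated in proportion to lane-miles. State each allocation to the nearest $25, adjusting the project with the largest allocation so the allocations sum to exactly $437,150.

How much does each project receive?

First tranche $122,375 split equally: $24,475 each.
Remainder $314,775 by lane-miles (total 403.9): Granite Reservoir 81,830.59 → $81,825; Redwood Corridor 14,495.70 → $14,500; Lakeview Interchange 99,989.19 → $100,000; South Overpass 113,627.62 → $113,625; Central Plaza 4,831.90 → $4,825.
Totals: Granite Reservoir $24,475 + $81,825 = $106,300; Redwood Corridor $24,475 + $14,500 = $38,975; Lakeview Interchange $24,475 + $100,000 = $124,475; South Overpass $24,475 + $113,625 = $138,100; Central Plaza $24,475 + $4,825 = $29,300.

Granite Reservoir: $106,300; Redwood Corridor: $38,975; Lakeview Interchange: $124,475; South Overpass: $138,100; Central Plaza: $29,300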